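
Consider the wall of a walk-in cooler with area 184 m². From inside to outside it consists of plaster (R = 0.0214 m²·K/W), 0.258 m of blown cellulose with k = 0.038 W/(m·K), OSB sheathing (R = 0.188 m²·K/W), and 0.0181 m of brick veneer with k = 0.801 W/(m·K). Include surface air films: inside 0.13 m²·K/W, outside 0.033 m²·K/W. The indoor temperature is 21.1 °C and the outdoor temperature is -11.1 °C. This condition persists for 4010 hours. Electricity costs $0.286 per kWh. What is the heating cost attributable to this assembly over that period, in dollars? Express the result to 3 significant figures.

946 dollars

0.258/0.038 = 6.789
0.0181/0.801 = 0.0226
R_total = 0.13 + 0.0214 + 6.789 + 0.188 + 0.0226 + 0.033 = 7.184 m²·K/W
Q = 184 × (21.1 − (-11.1)) / 7.184 = 824.7 W
E = 824.7 W × 4010 h / 1000 = 3307 kWh
Cost = 3307 × 0.286 = $945.8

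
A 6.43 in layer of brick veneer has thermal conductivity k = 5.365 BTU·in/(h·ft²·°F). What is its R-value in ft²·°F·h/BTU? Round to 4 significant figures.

1.199 ft²·°F·h/BTU

R = L/k = 6.43/5.365 = 1.1985 ft²·°F·h/BTU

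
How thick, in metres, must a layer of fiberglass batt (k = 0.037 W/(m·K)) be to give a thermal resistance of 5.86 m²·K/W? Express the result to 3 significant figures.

0.217 m

L = R·k = 5.86 × 0.037 = 0.2168 m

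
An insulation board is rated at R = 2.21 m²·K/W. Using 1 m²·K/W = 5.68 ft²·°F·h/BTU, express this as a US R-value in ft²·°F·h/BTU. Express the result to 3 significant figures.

R_US = 2.21 × 5.68 = 12.55

12.6 ft²·°F·h/BTU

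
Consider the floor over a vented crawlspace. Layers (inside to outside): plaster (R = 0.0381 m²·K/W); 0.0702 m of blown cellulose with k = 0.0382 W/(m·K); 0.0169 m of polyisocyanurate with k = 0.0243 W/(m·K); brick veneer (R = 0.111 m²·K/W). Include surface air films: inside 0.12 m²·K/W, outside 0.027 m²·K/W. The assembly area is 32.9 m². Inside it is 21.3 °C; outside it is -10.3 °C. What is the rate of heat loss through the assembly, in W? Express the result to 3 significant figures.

367 W

0.0702/0.0382 = 1.838
0.0169/0.0243 = 0.6955
R_total = 0.12 + 0.0381 + 1.838 + 0.6955 + 0.111 + 0.027 = 2.829 m²·K/W
Q = A·ΔT/R = 32.9 × (21.3 − (-10.3)) / 2.829 = 367.5 W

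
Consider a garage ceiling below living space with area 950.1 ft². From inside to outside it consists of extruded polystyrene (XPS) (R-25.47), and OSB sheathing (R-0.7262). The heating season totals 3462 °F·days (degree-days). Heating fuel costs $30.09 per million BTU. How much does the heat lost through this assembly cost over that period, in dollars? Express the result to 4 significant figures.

R_total = 25.47 + 0.7262 = 26.196 ft²·°F·h/BTU
E = A × HDD × 24 / R = 950.1 × 3462 × 24 / 26.196 = 3013500 BTU
Cost = 3013500/10⁶ × 30.09 = $90.676

90.68 dollars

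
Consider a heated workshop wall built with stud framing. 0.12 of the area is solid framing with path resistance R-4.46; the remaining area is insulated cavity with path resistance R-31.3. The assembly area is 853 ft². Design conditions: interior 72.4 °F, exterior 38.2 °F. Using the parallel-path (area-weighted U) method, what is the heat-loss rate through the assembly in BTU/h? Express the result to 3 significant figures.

U_eff = 0.88/31.3 + 0.12/4.46 = 0.02812 + 0.02691 = 0.05502
R_eff = 1/U_eff = 18.17 ft²·°F·h/BTU
Q = 853 × (72.4 − 38.2) / 18.17 = 1605 BTU/h

1610 BTU/h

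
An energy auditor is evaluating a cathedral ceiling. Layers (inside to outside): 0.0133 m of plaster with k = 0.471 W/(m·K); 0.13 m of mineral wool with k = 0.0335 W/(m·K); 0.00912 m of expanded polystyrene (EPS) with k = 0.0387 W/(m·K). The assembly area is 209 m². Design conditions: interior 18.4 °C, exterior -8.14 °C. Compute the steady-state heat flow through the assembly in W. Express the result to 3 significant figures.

1340 W

0.0133/0.471 = 0.02824
0.13/0.0335 = 3.881
0.00912/0.0387 = 0.2357
R_total = 0.02824 + 3.881 + 0.2357 = 4.144 m²·K/W
Q = A·ΔT/R = 209 × (18.4 − (-8.14)) / 4.144 = 1338 W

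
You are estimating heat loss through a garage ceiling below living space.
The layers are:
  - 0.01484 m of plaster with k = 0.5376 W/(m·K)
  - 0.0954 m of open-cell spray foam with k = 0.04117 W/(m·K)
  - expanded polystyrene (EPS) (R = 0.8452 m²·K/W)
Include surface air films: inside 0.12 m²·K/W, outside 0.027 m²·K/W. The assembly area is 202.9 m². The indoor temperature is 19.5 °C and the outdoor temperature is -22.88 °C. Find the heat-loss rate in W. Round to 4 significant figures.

0.01484/0.5376 = 0.027604
0.0954/0.04117 = 2.3172
R_total = 0.12 + 0.027604 + 2.3172 + 0.8452 + 0.027 = 3.337 m²·K/W
Q = A·ΔT/R = 202.9 × (19.5 − (-22.88)) / 3.337 = 2576.8 W

2577 W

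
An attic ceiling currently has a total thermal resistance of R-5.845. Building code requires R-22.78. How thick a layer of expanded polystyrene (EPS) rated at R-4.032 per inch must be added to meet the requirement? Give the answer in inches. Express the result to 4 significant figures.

4.200 in

ΔR = 22.78 − 5.845 = 16.935 ft²·°F·h/BTU
L = ΔR / (R/in) = 16.935/4.032 = 4.2001 in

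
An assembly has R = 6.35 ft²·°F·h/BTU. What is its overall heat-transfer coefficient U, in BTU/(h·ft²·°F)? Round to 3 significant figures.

U = 1/R = 1/6.35 = 0.1575

0.157 BTU/(h·ft²·°F)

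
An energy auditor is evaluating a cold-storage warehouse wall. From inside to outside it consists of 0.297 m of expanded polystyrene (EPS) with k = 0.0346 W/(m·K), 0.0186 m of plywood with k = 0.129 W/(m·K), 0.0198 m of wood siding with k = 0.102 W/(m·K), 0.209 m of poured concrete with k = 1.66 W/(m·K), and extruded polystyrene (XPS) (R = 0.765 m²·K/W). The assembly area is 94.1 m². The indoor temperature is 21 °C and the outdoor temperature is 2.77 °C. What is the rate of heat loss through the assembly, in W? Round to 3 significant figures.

175 W

0.297/0.0346 = 8.584
0.0186/0.129 = 0.1442
0.0198/0.102 = 0.1941
0.209/1.66 = 0.1259
R_total = 8.584 + 0.1442 + 0.1941 + 0.1259 + 0.765 = 9.813 m²·K/W
Q = A·ΔT/R = 94.1 × (21 − 2.77) / 9.813 = 174.8 W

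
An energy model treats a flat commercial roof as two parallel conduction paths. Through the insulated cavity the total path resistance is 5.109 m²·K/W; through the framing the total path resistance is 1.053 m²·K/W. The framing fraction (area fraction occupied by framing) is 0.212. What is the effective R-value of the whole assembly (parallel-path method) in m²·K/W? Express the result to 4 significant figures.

2.812 m²·K/W

U_eff = 0.788/5.109 + 0.212/1.053 = 0.15424 + 0.20133 = 0.35557
R_eff = 1/U_eff = 2.8124 m²·K/W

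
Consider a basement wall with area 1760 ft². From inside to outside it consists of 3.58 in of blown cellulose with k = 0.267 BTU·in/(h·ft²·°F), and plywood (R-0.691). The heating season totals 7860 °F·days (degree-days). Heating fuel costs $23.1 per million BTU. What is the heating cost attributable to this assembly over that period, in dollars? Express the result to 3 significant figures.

3.58/0.267 = 13.41
R_total = 13.41 + 0.691 = 14.1 ft²·°F·h/BTU
E = A × HDD × 24 / R = 1760 × 7860 × 24 / 14.1 = 23550000 BTU
Cost = 23550000/10⁶ × 23.1 = $544

544 dollars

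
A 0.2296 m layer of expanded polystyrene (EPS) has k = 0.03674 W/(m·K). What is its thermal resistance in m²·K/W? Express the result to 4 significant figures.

R = L/k = 0.2296/0.03674 = 6.2493 m²·K/W

6.249 m²·K/W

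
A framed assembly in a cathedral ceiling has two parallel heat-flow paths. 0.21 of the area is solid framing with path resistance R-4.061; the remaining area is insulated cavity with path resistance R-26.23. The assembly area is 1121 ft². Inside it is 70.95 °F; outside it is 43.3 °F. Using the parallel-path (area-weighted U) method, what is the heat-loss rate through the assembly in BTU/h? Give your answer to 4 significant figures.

U_eff = 0.79/26.23 + 0.21/4.061 = 0.030118 + 0.051711 = 0.08183
R_eff = 1/U_eff = 12.221 ft²·°F·h/BTU
Q = 1121 × (70.95 − 43.3) / 12.221 = 2536.4 BTU/h

2536 BTU/h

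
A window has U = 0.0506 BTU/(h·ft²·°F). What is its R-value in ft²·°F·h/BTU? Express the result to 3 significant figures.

R = 1/U = 1/0.0506 = 19.76

19.8 ft²·°F·h/BTU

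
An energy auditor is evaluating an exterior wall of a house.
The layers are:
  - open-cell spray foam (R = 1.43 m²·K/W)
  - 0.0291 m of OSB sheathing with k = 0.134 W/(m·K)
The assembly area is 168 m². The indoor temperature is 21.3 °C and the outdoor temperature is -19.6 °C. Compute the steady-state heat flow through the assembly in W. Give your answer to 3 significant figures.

4170 W

0.0291/0.134 = 0.2172
R_total = 1.43 + 0.2172 = 1.647 m²·K/W
Q = A·ΔT/R = 168 × (21.3 − (-19.6)) / 1.647 = 4172 W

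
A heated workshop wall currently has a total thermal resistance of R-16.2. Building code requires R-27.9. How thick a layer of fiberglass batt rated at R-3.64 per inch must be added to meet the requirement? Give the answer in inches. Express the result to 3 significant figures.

ΔR = 27.9 − 16.2 = 11.7 ft²·°F·h/BTU
L = ΔR / (R/in) = 11.7/3.64 = 3.214 in

3.21 in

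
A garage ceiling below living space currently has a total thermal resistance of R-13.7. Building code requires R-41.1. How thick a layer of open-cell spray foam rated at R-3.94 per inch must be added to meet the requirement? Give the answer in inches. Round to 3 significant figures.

6.95 in

ΔR = 41.1 − 13.7 = 27.4 ft²·°F·h/BTU
L = ΔR / (R/in) = 27.4/3.94 = 6.954 in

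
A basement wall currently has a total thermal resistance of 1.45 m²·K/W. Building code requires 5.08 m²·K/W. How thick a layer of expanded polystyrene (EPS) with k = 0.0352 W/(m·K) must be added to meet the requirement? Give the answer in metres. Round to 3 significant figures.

0.128 m

ΔR = 5.08 − 1.45 = 3.63 m²·K/W
L = ΔR × k = 3.63 × 0.0352 = 0.1278 m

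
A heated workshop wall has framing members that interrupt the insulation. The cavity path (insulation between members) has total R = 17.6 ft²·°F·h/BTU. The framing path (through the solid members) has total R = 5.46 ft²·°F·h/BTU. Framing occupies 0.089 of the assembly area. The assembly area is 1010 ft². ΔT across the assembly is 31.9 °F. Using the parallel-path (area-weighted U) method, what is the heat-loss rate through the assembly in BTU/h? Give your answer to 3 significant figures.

U_eff = 0.911/17.6 + 0.089/5.46 = 0.05176 + 0.0163 = 0.06806
R_eff = 1/U_eff = 14.69 ft²·°F·h/BTU
Q = 1010 × 31.9 / 14.69 = 2193 BTU/h

2190 BTU/h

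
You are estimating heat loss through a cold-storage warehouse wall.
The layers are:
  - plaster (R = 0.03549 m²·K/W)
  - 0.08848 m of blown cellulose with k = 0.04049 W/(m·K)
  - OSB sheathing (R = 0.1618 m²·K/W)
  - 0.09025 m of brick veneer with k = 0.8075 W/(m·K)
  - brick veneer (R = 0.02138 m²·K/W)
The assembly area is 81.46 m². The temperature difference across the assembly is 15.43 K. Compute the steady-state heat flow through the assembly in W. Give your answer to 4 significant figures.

0.08848/0.04049 = 2.1852
0.09025/0.8075 = 0.11176
R_total = 0.03549 + 2.1852 + 0.1618 + 0.11176 + 0.02138 = 2.5157 m²·K/W
Q = A·ΔT/R = 81.46 × 15.43 / 2.5157 = 499.64 W

499.6 W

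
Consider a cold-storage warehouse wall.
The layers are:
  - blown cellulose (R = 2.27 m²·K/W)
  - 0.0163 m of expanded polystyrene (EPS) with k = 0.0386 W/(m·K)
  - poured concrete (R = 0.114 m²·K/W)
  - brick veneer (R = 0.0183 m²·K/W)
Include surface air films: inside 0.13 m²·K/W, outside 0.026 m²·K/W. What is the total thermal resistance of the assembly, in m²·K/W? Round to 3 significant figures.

0.0163/0.0386 = 0.4223
R_total = 0.13 + 2.27 + 0.4223 + 0.114 + 0.0183 + 0.026 = 2.981 m²·K/W

2.98 m²·K/W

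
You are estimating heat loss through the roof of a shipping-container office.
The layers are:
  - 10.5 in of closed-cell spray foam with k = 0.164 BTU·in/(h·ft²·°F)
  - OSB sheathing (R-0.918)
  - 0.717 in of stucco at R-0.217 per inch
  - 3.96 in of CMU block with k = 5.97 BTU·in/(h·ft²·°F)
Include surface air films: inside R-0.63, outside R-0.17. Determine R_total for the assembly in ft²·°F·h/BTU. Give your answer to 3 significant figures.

66.6 ft²·°F·h/BTU

10.5/0.164 = 64.02
0.717 × 0.217 = 0.1556
3.96/5.97 = 0.6633
R_total = 0.63 + 64.02 + 0.918 + 0.1556 + 0.6633 + 0.17 = 66.56 ft²·°F·h/BTU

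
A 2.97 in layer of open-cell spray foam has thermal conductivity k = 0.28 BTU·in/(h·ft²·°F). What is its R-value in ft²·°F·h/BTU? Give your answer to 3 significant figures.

10.6 ft²·°F·h/BTU

R = L/k = 2.97/0.28 = 10.61 ft²·°F·h/BTU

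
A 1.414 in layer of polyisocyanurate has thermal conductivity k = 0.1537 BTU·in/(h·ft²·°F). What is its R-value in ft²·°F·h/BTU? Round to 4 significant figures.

9.200 ft²·°F·h/BTU

R = L/k = 1.414/0.1537 = 9.1997 ft²·°F·h/BTU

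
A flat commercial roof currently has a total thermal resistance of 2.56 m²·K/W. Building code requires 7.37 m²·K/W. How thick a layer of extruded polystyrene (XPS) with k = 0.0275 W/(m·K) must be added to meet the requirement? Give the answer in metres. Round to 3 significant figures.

ΔR = 7.37 − 2.56 = 4.81 m²·K/W
L = ΔR × k = 4.81 × 0.0275 = 0.1323 m

0.132 m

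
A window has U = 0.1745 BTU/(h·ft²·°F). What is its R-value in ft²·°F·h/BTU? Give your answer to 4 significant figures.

5.731 ft²·°F·h/BTU

R = 1/U = 1/0.1745 = 5.7307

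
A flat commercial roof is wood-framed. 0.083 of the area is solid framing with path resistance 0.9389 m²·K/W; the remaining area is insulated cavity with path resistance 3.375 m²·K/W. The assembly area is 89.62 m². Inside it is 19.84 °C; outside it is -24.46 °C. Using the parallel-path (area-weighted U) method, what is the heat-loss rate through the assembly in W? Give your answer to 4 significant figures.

1430 W

U_eff = 0.917/3.375 + 0.083/0.9389 = 0.2717 + 0.088401 = 0.36011
R_eff = 1/U_eff = 2.777 m²·K/W
Q = 89.62 × (19.84 − (-24.46)) / 2.777 = 1429.7 W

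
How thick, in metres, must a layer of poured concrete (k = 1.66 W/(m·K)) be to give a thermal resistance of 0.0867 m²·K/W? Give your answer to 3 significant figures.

L = R·k = 0.0867 × 1.66 = 0.1439 m

0.144 m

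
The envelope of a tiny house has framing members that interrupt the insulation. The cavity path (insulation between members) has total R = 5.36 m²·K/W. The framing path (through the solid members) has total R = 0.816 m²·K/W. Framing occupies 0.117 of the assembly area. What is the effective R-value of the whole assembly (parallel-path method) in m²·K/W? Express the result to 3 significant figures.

U_eff = 0.883/5.36 + 0.117/0.816 = 0.1647 + 0.1434 = 0.3081
R_eff = 1/U_eff = 3.245 m²·K/W

3.25 m²·K/W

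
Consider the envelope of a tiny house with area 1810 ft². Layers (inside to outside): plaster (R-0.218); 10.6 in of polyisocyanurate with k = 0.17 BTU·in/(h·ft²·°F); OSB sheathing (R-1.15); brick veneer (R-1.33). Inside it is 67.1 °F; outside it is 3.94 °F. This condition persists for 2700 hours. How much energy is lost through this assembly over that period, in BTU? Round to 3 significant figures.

4740000 BTU

10.6/0.17 = 62.35
R_total = 0.218 + 62.35 + 1.15 + 1.33 = 65.05 ft²·°F·h/BTU
Q = 1810 × (67.1 − 3.94) / 65.05 = 1757 BTU/h
E = 1757 × 2700 = 4745000 BTU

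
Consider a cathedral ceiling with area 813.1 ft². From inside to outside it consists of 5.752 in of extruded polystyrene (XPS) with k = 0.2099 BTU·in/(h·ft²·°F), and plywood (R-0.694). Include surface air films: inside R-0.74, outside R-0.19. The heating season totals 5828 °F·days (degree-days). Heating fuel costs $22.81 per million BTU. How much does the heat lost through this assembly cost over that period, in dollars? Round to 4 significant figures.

5.752/0.2099 = 27.404
R_total = 0.74 + 27.404 + 0.694 + 0.19 = 29.028 ft²·°F·h/BTU
E = A × HDD × 24 / R = 813.1 × 5828 × 24 / 29.028 = 3918000 BTU
Cost = 3918000/10⁶ × 22.81 = $89.37

89.37 dollars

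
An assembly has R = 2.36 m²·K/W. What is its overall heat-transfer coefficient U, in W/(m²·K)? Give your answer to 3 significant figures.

0.424 W/(m²·K)

U = 1/R = 1/2.36 = 0.4237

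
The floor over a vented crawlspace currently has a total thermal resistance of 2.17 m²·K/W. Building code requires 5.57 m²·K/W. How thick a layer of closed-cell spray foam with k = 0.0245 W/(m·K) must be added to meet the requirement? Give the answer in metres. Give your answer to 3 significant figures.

ΔR = 5.57 − 2.17 = 3.4 m²·K/W
L = ΔR × k = 3.4 × 0.0245 = 0.0833 m

0.0833 m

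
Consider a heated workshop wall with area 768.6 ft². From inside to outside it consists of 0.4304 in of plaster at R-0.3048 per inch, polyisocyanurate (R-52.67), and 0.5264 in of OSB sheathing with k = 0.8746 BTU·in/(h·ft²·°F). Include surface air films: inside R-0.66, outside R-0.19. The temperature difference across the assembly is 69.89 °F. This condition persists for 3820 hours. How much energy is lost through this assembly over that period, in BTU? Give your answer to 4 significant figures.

0.4304 × 0.3048 = 0.13119
0.5264/0.8746 = 0.60188
R_total = 0.66 + 0.13119 + 52.67 + 0.60188 + 0.19 = 54.253 ft²·°F·h/BTU
Q = 768.6 × 69.89 / 54.253 = 990.13 BTU/h
E = 990.13 × 3820 = 3782300 BTU

3782000 BTU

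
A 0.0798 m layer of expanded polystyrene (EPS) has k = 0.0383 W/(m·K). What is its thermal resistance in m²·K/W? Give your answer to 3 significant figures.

R = L/k = 0.0798/0.0383 = 2.084 m²·K/W

2.08 m²·K/W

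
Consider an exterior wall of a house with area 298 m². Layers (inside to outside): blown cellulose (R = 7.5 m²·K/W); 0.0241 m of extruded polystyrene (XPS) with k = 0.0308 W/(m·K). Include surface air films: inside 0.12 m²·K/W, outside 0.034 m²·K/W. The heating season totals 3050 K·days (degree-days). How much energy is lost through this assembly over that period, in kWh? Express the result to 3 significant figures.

0.0241/0.0308 = 0.7825
R_total = 0.12 + 7.5 + 0.7825 + 0.034 = 8.436 m²·K/W
E = A × HDD × 24 / R / 1000 = 298 × 3050 × 24 / 8.436 / 1000 = 2586 kWh

2590 kWh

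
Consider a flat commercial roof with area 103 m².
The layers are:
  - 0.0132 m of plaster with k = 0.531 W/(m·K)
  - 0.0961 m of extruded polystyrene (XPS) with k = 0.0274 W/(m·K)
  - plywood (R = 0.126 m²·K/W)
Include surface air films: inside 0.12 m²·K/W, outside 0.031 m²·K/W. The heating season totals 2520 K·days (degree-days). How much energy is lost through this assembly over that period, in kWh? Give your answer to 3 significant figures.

1640 kWh

0.0132/0.531 = 0.02486
0.0961/0.0274 = 3.507
R_total = 0.12 + 0.02486 + 3.507 + 0.126 + 0.031 = 3.809 m²·K/W
E = A × HDD × 24 / R / 1000 = 103 × 2520 × 24 / 3.809 / 1000 = 1635 kWh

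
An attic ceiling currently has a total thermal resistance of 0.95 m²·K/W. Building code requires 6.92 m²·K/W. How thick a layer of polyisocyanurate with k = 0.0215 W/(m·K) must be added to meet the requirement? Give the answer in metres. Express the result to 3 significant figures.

ΔR = 6.92 − 0.95 = 5.97 m²·K/W
L = ΔR × k = 5.97 × 0.0215 = 0.1284 m

0.128 m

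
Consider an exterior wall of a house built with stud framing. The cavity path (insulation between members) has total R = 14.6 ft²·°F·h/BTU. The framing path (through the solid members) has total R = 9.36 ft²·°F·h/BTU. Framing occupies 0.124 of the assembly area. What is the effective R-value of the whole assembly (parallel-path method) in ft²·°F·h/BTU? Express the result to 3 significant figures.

U_eff = 0.876/14.6 + 0.124/9.36 = 0.06 + 0.01325 = 0.07325
R_eff = 1/U_eff = 13.65 ft²·°F·h/BTU

13.7 ft²·°F·h/BTU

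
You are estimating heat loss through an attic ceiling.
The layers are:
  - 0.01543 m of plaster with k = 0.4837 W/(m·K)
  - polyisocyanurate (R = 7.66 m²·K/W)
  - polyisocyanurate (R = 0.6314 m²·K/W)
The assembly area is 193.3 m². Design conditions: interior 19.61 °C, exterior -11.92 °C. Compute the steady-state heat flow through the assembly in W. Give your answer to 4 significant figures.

732.3 W

0.01543/0.4837 = 0.0319
R_total = 0.0319 + 7.66 + 0.6314 = 8.3233 m²·K/W
Q = A·ΔT/R = 193.3 × (19.61 − (-11.92)) / 8.3233 = 732.25 W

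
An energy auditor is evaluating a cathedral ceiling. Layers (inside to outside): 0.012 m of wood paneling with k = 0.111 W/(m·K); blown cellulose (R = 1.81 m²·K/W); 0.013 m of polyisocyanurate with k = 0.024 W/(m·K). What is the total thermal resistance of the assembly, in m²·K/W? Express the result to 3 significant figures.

2.46 m²·K/W

0.012/0.111 = 0.1081
0.013/0.024 = 0.5417
R_total = 0.1081 + 1.81 + 0.5417 = 2.46 m²·K/W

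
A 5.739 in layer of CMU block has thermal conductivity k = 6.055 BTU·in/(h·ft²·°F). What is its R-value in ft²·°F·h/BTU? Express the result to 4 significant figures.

0.9478 ft²·°F·h/BTU

R = L/k = 5.739/6.055 = 0.94781 ft²·°F·h/BTU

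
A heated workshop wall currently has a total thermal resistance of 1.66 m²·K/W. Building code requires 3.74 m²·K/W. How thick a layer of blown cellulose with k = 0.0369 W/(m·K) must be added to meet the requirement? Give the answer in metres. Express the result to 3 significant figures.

0.0768 m

ΔR = 3.74 − 1.66 = 2.08 m²·K/W
L = ΔR × k = 2.08 × 0.0369 = 0.07675 m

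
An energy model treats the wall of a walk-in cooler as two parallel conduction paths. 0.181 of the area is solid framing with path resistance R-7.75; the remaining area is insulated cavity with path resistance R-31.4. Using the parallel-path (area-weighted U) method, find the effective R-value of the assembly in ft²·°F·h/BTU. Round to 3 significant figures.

U_eff = 0.819/31.4 + 0.181/7.75 = 0.02608 + 0.02335 = 0.04944
R_eff = 1/U_eff = 20.23 ft²·°F·h/BTU

20.2 ft²·°F·h/BTU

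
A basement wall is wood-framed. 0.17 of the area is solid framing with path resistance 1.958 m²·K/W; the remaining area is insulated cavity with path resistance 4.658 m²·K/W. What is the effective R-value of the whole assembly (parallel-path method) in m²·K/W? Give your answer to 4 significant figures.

U_eff = 0.83/4.658 + 0.17/1.958 = 0.17819 + 0.086823 = 0.26501
R_eff = 1/U_eff = 3.7734 m²·K/W

3.773 m²·K/W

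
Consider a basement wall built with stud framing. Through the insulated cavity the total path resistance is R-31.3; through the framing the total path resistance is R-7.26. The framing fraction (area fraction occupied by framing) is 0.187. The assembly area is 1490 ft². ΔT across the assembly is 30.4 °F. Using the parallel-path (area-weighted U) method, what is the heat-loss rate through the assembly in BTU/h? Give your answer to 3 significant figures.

U_eff = 0.813/31.3 + 0.187/7.26 = 0.02597 + 0.02576 = 0.05173
R_eff = 1/U_eff = 19.33 ft²·°F·h/BTU
Q = 1490 × 30.4 / 19.33 = 2343 BTU/h

2340 BTU/h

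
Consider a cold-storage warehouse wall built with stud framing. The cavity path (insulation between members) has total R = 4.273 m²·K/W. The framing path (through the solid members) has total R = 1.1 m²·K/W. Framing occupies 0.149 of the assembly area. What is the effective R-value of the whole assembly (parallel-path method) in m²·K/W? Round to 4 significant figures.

U_eff = 0.851/4.273 + 0.149/1.1 = 0.19916 + 0.13545 = 0.33461
R_eff = 1/U_eff = 2.9885 m²·K/W

2.989 m²·K/W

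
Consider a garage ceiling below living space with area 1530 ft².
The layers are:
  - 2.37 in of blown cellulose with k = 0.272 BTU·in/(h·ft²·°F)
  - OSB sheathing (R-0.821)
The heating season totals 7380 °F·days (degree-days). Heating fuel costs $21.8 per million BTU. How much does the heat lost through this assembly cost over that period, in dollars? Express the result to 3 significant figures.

620 dollars

2.37/0.272 = 8.713
R_total = 8.713 + 0.821 = 9.534 ft²·°F·h/BTU
E = A × HDD × 24 / R = 1530 × 7380 × 24 / 9.534 = 28420000 BTU
Cost = 28420000/10⁶ × 21.8 = $619.6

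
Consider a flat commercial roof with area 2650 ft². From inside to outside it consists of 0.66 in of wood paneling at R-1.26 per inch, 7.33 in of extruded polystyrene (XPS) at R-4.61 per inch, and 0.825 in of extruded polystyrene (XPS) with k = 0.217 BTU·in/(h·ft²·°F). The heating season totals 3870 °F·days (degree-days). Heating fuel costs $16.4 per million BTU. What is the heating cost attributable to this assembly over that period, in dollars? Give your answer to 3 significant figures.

0.66 × 1.26 = 0.8316
7.33 × 4.61 = 33.79
0.825/0.217 = 3.802
R_total = 0.8316 + 33.79 + 3.802 = 38.42 ft²·°F·h/BTU
E = A × HDD × 24 / R = 2650 × 3870 × 24 / 38.42 = 6406000 BTU
Cost = 6406000/10⁶ × 16.4 = $105.1

105 dollars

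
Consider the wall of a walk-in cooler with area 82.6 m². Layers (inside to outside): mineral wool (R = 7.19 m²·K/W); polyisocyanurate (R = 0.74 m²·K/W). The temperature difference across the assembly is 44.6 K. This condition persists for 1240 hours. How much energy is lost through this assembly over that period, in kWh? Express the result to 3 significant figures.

576 kWh

R_total = 7.19 + 0.74 = 7.93 m²·K/W
Q = 82.6 × 44.6 / 7.93 = 464.6 W
E = 464.6 W × 1240 h / 1000 = 576.1 kWh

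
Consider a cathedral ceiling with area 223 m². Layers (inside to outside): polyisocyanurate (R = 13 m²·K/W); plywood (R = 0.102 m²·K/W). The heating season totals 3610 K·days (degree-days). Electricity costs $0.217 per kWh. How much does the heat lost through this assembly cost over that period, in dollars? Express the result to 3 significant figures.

R_total = 13 + 0.102 = 13.1 m²·K/W
E = A × HDD × 24 / R / 1000 = 223 × 3610 × 24 / 13.1 / 1000 = 1475 kWh
Cost = 1475 × 0.217 = $320

320 dollars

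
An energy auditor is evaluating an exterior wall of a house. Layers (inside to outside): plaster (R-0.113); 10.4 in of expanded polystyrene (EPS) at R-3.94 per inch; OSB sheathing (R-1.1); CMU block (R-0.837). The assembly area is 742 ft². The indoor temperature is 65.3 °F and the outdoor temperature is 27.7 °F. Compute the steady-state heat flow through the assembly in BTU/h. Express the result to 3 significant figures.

648 BTU/h

10.4 × 3.94 = 40.98
R_total = 0.113 + 40.98 + 1.1 + 0.837 = 43.03 ft²·°F·h/BTU
Q = A·ΔT/R = 742 × (65.3 − 27.7) / 43.03 = 648.4 BTU/h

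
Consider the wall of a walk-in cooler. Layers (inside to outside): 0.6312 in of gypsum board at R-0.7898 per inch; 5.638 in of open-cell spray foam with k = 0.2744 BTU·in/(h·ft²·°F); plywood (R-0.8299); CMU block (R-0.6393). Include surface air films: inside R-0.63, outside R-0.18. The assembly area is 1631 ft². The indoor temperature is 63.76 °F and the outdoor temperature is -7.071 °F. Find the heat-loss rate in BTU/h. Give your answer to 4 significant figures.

4953 BTU/h

0.6312 × 0.7898 = 0.49852
5.638/0.2744 = 20.547
R_total = 0.63 + 0.49852 + 20.547 + 0.8299 + 0.6393 + 0.18 = 23.324 ft²·°F·h/BTU
Q = A·ΔT/R = 1631 × (63.76 − (-7.071)) / 23.324 = 4953 BTU/h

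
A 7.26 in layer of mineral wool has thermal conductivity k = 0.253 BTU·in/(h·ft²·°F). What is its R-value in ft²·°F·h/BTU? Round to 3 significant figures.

R = L/k = 7.26/0.253 = 28.7 ft²·°F·h/BTU

28.7 ft²·°F·h/BTU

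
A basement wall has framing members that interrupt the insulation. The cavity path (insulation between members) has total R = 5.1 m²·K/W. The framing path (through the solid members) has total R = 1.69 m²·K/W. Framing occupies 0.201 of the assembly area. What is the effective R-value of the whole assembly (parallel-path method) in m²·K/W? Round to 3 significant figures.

3.63 m²·K/W

U_eff = 0.799/5.1 + 0.201/1.69 = 0.1567 + 0.1189 = 0.2756
R_eff = 1/U_eff = 3.628 m²·K/W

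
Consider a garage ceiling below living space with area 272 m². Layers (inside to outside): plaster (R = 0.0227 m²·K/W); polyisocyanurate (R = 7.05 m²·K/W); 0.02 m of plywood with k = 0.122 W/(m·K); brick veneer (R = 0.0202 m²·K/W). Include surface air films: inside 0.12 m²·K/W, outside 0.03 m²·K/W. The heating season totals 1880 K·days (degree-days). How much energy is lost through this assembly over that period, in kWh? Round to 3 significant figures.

1660 kWh

0.02/0.122 = 0.1639
R_total = 0.12 + 0.0227 + 7.05 + 0.1639 + 0.0202 + 0.03 = 7.407 m²·K/W
E = A × HDD × 24 / R / 1000 = 272 × 1880 × 24 / 7.407 / 1000 = 1657 kWh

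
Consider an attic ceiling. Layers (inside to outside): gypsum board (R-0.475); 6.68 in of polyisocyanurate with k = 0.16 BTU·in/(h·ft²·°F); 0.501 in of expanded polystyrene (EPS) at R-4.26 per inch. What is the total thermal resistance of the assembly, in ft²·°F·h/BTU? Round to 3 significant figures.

44.4 ft²·°F·h/BTU

6.68/0.16 = 41.75
0.501 × 4.26 = 2.134
R_total = 0.475 + 41.75 + 2.134 = 44.36 ft²·°F·h/BTU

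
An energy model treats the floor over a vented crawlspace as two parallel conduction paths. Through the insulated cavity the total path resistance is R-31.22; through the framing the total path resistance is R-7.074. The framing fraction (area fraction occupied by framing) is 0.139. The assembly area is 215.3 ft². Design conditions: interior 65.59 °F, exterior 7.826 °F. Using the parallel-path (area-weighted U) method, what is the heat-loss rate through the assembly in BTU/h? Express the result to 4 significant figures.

U_eff = 0.861/31.22 + 0.139/7.074 = 0.027578 + 0.019649 = 0.047228
R_eff = 1/U_eff = 21.174 ft²·°F·h/BTU
Q = 215.3 × (65.59 − 7.826) / 21.174 = 587.35 BTU/h

587.4 BTU/h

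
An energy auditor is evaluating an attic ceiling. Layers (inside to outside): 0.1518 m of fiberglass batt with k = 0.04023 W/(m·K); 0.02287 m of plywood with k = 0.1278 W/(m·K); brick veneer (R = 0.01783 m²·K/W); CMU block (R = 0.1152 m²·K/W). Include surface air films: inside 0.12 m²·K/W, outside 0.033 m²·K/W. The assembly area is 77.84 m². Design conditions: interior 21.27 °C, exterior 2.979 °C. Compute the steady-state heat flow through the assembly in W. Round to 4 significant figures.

335.9 W

0.1518/0.04023 = 3.7733
0.02287/0.1278 = 0.17895
R_total = 0.12 + 3.7733 + 0.17895 + 0.01783 + 0.1152 + 0.033 = 4.2383 m²·K/W
Q = A·ΔT/R = 77.84 × (21.27 − 2.979) / 4.2383 = 335.93 W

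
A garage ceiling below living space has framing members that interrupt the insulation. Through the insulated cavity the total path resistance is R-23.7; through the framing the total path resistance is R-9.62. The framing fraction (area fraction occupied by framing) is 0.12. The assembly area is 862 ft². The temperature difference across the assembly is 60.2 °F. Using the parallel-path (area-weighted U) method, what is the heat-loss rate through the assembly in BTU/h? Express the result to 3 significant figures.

U_eff = 0.88/23.7 + 0.12/9.62 = 0.03713 + 0.01247 = 0.0496
R_eff = 1/U_eff = 20.16 ft²·°F·h/BTU
Q = 862 × 60.2 / 20.16 = 2574 BTU/h

2570 BTU/h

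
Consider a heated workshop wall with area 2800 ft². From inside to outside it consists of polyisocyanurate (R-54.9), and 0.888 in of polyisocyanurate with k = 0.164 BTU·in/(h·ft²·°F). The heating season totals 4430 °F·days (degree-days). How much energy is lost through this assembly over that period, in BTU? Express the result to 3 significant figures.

0.888/0.164 = 5.415
R_total = 54.9 + 5.415 = 60.31 ft²·°F·h/BTU
E = A × HDD × 24 / R = 2800 × 4430 × 24 / 60.31 = 4936000 BTU

4940000 BTU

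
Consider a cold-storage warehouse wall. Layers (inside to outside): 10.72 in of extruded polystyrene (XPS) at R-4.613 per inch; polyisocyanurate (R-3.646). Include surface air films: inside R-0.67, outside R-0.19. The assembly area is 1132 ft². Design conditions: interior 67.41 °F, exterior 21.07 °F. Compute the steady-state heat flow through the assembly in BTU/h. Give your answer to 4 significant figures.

972.2 BTU/h

10.72 × 4.613 = 49.451
R_total = 0.67 + 49.451 + 3.646 + 0.19 = 53.957 ft²·°F·h/BTU
Q = A·ΔT/R = 1132 × (67.41 − 21.07) / 53.957 = 972.19 BTU/h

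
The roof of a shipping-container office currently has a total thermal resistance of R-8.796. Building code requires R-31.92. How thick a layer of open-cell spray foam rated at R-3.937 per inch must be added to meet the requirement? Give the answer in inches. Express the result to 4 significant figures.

ΔR = 31.92 − 8.796 = 23.124 ft²·°F·h/BTU
L = ΔR / (R/in) = 23.124/3.937 = 5.8735 in

5.874 in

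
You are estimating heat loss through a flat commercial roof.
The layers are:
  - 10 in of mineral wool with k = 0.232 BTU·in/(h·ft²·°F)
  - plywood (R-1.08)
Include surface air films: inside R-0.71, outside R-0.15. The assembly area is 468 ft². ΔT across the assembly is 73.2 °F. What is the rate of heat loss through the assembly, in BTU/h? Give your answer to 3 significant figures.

10/0.232 = 43.1
R_total = 0.71 + 43.1 + 1.08 + 0.15 = 45.04 ft²·°F·h/BTU
Q = A·ΔT/R = 468 × 73.2 / 45.04 = 760.5 BTU/h

761 BTU/h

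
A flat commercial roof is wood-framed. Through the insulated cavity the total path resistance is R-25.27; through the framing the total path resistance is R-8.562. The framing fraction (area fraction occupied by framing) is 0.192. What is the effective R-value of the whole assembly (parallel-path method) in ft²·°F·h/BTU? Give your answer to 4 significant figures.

18.38 ft²·°F·h/BTU

U_eff = 0.808/25.27 + 0.192/8.562 = 0.031975 + 0.022425 = 0.054399
R_eff = 1/U_eff = 18.383 ft²·°F·h/BTU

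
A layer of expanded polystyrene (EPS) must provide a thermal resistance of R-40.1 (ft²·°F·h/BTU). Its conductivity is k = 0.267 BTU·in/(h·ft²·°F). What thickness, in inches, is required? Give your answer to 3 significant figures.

10.7 in

L = R × k = 40.1 × 0.267 = 10.71 in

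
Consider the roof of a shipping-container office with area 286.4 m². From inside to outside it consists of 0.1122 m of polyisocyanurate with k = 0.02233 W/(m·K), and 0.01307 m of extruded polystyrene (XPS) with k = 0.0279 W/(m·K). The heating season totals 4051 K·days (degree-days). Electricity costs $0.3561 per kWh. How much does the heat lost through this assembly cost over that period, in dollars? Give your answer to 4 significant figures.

1805 dollars

0.1122/0.02233 = 5.0246
0.01307/0.0279 = 0.46846
R_total = 5.0246 + 0.46846 = 5.4931 m²·K/W
E = A × HDD × 24 / R / 1000 = 286.4 × 4051 × 24 / 5.4931 / 1000 = 5069.1 kWh
Cost = 5069.1 × 0.3561 = $1805.1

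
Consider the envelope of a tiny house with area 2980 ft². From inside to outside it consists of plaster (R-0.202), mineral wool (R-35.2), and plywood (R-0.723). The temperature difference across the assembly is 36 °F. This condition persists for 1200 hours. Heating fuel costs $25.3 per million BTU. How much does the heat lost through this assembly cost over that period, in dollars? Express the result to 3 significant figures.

R_total = 0.202 + 35.2 + 0.723 = 36.12 ft²·°F·h/BTU
Q = 2980 × 36 / 36.12 = 2970 BTU/h
E = 2970 × 1200 = 3564000 BTU
Cost = 3564000/10⁶ × 25.3 = $90.16

90.2 dollars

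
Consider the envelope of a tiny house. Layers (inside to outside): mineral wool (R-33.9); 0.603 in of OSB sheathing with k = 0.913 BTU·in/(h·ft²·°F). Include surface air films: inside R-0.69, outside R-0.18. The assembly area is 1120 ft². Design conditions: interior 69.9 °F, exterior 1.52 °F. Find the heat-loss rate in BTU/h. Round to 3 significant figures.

2160 BTU/h

0.603/0.913 = 0.6605
R_total = 0.69 + 33.9 + 0.6605 + 0.18 = 35.43 ft²·°F·h/BTU
Q = A·ΔT/R = 1120 × (69.9 − 1.52) / 35.43 = 2162 BTU/h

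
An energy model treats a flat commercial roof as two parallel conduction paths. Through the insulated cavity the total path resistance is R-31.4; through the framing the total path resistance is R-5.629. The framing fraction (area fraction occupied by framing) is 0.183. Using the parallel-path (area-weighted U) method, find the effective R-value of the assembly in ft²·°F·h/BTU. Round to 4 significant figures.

U_eff = 0.817/31.4 + 0.183/5.629 = 0.026019 + 0.03251 = 0.058529
R_eff = 1/U_eff = 17.085 ft²·°F·h/BTU

17.09 ft²·°F·h/BTU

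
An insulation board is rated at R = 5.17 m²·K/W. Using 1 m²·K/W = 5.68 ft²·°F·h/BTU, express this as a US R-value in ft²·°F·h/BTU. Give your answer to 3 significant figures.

R_US = 5.17 × 5.68 = 29.37

29.4 ft²·°F·h/BTU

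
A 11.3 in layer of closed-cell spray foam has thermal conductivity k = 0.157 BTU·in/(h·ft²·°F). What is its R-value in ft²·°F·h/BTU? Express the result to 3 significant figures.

R = L/k = 11.3/0.157 = 71.97 ft²·°F·h/BTU

72.0 ft²·°F·h/BTU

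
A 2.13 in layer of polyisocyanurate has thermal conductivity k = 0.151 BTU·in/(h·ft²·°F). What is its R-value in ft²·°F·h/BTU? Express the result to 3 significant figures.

14.1 ft²·°F·h/BTU

R = L/k = 2.13/0.151 = 14.11 ft²·°F·h/BTU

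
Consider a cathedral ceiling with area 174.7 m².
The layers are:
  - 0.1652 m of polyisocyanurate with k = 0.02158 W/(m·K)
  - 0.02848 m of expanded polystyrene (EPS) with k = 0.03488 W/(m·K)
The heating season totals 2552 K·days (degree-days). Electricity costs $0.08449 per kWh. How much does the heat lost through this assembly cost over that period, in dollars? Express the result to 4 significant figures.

106.7 dollars

0.1652/0.02158 = 7.6552
0.02848/0.03488 = 0.81651
R_total = 7.6552 + 0.81651 = 8.4718 m²·K/W
E = A × HDD × 24 / R / 1000 = 174.7 × 2552 × 24 / 8.4718 / 1000 = 1263 kWh
Cost = 1263 × 0.08449 = $106.71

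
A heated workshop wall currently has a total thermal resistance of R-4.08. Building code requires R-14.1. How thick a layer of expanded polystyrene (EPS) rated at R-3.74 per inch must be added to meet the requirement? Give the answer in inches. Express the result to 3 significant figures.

ΔR = 14.1 − 4.08 = 10.02 ft²·°F·h/BTU
L = ΔR / (R/in) = 10.02/3.74 = 2.679 in

2.68 in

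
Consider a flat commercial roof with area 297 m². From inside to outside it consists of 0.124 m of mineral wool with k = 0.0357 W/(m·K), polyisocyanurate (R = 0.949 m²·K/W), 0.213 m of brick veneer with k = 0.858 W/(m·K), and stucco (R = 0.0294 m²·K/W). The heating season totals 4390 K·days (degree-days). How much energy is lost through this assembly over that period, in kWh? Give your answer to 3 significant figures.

0.124/0.0357 = 3.473
0.213/0.858 = 0.2483
R_total = 3.473 + 0.949 + 0.2483 + 0.0294 = 4.7 m²·K/W
E = A × HDD × 24 / R / 1000 = 297 × 4390 × 24 / 4.7 / 1000 = 6658 kWh

6660 kWh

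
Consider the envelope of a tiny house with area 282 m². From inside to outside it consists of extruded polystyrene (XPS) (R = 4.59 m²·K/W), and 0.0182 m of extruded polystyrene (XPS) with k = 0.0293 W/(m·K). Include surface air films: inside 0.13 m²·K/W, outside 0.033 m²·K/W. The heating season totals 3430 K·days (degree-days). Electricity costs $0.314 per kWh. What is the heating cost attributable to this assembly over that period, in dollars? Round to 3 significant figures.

1360 dollars

0.0182/0.0293 = 0.6212
R_total = 0.13 + 4.59 + 0.6212 + 0.033 = 5.374 m²·K/W
E = A × HDD × 24 / R / 1000 = 282 × 3430 × 24 / 5.374 / 1000 = 4320 kWh
Cost = 4320 × 0.314 = $1356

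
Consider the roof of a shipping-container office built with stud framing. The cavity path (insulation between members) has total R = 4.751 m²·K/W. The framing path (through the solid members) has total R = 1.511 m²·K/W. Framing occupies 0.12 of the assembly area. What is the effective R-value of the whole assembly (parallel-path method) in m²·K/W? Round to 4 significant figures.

3.779 m²·K/W

U_eff = 0.88/4.751 + 0.12/1.511 = 0.18522 + 0.079418 = 0.26464
R_eff = 1/U_eff = 3.7787 m²·K/W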